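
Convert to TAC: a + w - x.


Break into single-operator statements:
t1 = a + w
t2 = t1 - x


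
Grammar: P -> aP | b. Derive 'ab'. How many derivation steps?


Derivation: P => aP => ab
Steps: 2


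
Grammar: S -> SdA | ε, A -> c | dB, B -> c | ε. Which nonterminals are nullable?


A nonterminal is nullable iff some alternative derives ε (directly, or every symbol in it is nullable)
Nullable: {B, S}


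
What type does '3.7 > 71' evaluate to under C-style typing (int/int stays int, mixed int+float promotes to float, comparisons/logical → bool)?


Operand types: float > int
Rule: comparison yields bool
Result type: bool


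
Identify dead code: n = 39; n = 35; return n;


first assignment to n is overwritten before any read
Dead: 'n = 39'


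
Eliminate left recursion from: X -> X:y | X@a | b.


Left-recursive alternatives: X:y, X@a; non-recursive: b
Introduce X': X -> bX', X' -> :yX' | @aX' | ε


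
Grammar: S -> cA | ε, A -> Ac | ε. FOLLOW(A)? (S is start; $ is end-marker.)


$ ∈ FOLLOW(S). For each A -> αBβ: add FIRST(β)\{ε} to FOLLOW(B); if β nullable, add FOLLOW(A).
FOLLOW(A) = {$, c}


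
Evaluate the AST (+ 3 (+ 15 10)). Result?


Evaluate inner: (+ 15 10) = 25
Evaluate root: (+ 3 25) = 28
Result: 28


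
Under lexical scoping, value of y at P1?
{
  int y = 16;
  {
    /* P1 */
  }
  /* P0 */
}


P1's block does not declare y; resolves to the enclosing declaration at depth 0
y = 16


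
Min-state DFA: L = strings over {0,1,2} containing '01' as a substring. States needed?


KMP-style automaton: 2 progress states + 1 absorbing accept = 3
Minimal DFA: 3 states


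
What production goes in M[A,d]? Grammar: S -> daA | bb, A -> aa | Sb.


For [A, d]: 'd' ∈ FIRST(Sb)
Entry: A -> Sb


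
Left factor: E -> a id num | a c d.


Common prefix: 'a'
Factored: E -> a E', E' -> id num | c d


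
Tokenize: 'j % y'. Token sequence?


Scan left to right, longest-match per lexeme
Tokens: ID(j), OP(%), ID(y)


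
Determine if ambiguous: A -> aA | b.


right-linear, alternatives start with distinct terminals 'a' vs 'b': unique leftmost derivation
Unambiguous


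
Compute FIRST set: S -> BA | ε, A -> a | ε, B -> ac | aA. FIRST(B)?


Per alternative of B: FIRST(ac) = {a}; FIRST(aA) = {a}
FIRST(B) = {a}


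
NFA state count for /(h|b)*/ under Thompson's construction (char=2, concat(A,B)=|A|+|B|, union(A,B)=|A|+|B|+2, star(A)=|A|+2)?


Syntax tree has 2 char leaf(s), 1 union(s), 1 star(s)
chars contribute 2×2 = 4; each union adds +2; each star adds +2
Total: 4 + 2 + 2 = 8 states


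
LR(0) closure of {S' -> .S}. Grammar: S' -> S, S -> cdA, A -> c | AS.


Start: S' -> .S
For each item with dot before a nonterminal B, add B -> .γ for every B-production
Closure: [S' -> .S, S -> .cdA]


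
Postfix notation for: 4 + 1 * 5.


* has higher precedence, evaluate 1*5 first
Postfix: 4 1 5 * +


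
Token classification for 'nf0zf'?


Pattern: letter/underscore followed by alphanumerics, not a keyword
Type: IDENTIFIER


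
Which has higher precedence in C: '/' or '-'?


'/' is multiplicative (level 10); '-' is additive (level 9)
Higher level binds tighter
'/' has higher precedence than '-'


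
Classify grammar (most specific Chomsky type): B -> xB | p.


Right-linear: every RHS is a terminal or a terminal followed by one nonterminal
Classification: Type 3 (Regular)


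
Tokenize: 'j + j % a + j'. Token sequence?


Scan left to right, longest-match per lexeme
Tokens: ID(j), OP(+), ID(j), OP(%), ID(a), OP(+), ID(j)


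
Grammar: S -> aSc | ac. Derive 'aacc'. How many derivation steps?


Derivation: S => aSc => aacc
Steps: 2


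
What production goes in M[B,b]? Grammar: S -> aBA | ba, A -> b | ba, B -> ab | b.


For [B, b]: 'b' ∈ FIRST(b)
Entry: B -> b


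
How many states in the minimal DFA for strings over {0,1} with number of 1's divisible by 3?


Track (count of 1) mod 3: states 0..2, accept at 0
Minimal DFA: 3 states


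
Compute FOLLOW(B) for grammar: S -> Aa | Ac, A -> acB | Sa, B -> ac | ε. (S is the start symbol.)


$ ∈ FOLLOW(S). For each A -> αBβ: add FIRST(β)\{ε} to FOLLOW(B); if β nullable, add FOLLOW(A).
FOLLOW(B) = {a, c}


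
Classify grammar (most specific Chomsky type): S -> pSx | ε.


Single nonterminal LHS, but p^n x^n is not regular
Classification: Type 2 (Context-Free)


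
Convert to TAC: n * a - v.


Break into single-operator statements:
t1 = n * a
t2 = t1 - v


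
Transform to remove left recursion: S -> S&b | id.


Left-recursive alternatives: S&b; non-recursive: id
Introduce S': S -> idS', S' -> &bS' | ε


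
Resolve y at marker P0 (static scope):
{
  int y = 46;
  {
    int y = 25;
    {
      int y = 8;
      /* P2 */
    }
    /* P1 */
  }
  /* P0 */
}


y declared in the same block as P0
y = 46


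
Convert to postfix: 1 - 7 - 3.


Left to right (same or higher precedence on left)
Postfix: 1 7 - 3 -


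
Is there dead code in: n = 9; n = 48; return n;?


first assignment to n is overwritten before any read
Dead: 'n = 9'


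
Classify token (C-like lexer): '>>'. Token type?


Pattern: operator symbol
Type: OPERATOR


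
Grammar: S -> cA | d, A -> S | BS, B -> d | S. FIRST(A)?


Per alternative of A: FIRST(S) = {c, d}; FIRST(BS) = {c, d}
FIRST(A) = {c, d}


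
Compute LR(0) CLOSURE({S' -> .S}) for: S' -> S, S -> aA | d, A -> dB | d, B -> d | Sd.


Start: S' -> .S
For each item with dot before a nonterminal B, add B -> .γ for every B-production
Closure: [S' -> .S, S -> .aA, S -> .d]


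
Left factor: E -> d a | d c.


Common prefix: 'd'
Factored: E -> d E', E' -> a | c


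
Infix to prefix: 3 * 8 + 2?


left-to-right (same/higher precedence on left): tree is (+ (* 3 8) 2)
Prefix: + * 3 8 2


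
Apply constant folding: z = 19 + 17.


19 + 17 = 36 at compile time
Optimized: z = 36


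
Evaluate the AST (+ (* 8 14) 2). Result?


Evaluate inner: (* 8 14) = 112
Evaluate root: (+ 112 2) = 114
Result: 114


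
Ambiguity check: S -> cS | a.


right-linear, alternatives start with distinct terminals 'c' vs 'a': unique leftmost derivation
Unambiguous


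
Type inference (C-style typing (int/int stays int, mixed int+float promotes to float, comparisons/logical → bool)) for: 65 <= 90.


Operand types: int <= int
Rule: comparison yields bool
Result type: bool


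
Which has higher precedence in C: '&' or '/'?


'/' is multiplicative (level 10); '&' is bitwise AND (level 5)
Higher level binds tighter
'/' has higher precedence than '&'


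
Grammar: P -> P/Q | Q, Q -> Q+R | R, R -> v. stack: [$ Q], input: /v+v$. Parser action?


lookahead ∉ {+} so Q won't extend; reduce P -> Q
Action: reduce (P -> Q)


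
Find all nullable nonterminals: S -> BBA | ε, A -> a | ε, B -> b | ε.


A nonterminal is nullable iff some alternative derives ε (directly, or every symbol in it is nullable)
Nullable: {A, B, S}


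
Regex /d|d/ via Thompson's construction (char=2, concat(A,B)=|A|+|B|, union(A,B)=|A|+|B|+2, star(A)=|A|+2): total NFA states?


Syntax tree has 2 char leaf(s), 1 union(s), 0 star(s)
chars contribute 2×2 = 4; each union adds +2; each star adds +2
Total: 4 + 2 + 0 = 6 states


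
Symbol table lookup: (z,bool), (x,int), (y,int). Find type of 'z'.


Lookup 'z' → type bool


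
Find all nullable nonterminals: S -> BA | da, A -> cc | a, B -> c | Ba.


A nonterminal is nullable iff some alternative derives ε (directly, or every symbol in it is nullable)
Nullable: {}


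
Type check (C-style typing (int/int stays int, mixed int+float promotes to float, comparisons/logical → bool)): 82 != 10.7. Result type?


Operand types: int != float
Rule: comparison yields bool
Result type: bool


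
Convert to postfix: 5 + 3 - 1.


Left to right (same or higher precedence on left)
Postfix: 5 3 + 1 -


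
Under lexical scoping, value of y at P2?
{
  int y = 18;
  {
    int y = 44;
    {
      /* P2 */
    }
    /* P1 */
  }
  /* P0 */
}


P2's block does not declare y; resolves to the enclosing declaration at depth 1
y = 44


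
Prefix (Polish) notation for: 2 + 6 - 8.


left-to-right (same/higher precedence on left): tree is (- (+ 2 6) 8)
Prefix: - + 2 6 8


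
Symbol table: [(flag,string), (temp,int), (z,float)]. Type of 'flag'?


Lookup 'flag' → type string


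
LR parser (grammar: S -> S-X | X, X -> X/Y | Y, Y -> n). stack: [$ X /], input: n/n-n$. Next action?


no handle; shift 'n'
Action: shift


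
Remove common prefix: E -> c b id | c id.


Common prefix: 'c'
Factored: E -> c E', E' -> b id | id


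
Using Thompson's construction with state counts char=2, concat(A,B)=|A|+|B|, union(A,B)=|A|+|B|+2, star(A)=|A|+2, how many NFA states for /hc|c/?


Syntax tree has 3 char leaf(s), 1 union(s), 0 star(s)
chars contribute 3×2 = 6; each union adds +2; each star adds +2
Total: 6 + 2 + 0 = 8 states


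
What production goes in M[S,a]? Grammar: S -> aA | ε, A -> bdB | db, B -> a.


For [S, a]: 'a' ∈ FIRST(aA)
Entry: S -> aA


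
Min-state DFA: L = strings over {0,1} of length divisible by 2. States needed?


Track length mod 2: states 0..1, accept at 0
Minimal DFA: 2 states


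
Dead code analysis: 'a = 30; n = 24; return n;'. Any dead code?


a is assigned but never read
Dead: 'a = 30'


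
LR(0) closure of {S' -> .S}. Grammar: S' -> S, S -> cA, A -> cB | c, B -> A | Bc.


Start: S' -> .S
For each item with dot before a nonterminal B, add B -> .γ for every B-production
Closure: [S' -> .S, S -> .cA]


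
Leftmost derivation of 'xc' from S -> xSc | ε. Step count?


Derivation: S => xSc => xc
Steps: 2


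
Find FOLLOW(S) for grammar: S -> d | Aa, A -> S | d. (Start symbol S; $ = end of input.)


$ ∈ FOLLOW(S). For each A -> αBβ: add FIRST(β)\{ε} to FOLLOW(B); if β nullable, add FOLLOW(A).
FOLLOW(S) = {$, a}


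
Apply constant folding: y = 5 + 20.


5 + 20 = 25 at compile time
Optimized: y = 25


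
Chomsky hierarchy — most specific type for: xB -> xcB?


LHS has context (more than one symbol) and |LHS| ≤ |RHS|
Classification: Type 1 (Context-Sensitive)


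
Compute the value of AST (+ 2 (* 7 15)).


Evaluate inner: (* 7 15) = 105
Evaluate root: (+ 2 105) = 107
Result: 107


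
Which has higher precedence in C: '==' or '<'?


'<' is relational (level 7); '==' is equality (level 6)
Higher level binds tighter
'<' has higher precedence than '=='


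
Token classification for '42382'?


Pattern: digits only
Type: INTEGER_LITERAL


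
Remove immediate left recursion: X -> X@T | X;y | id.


Left-recursive alternatives: X@T, X;y; non-recursive: id
Introduce X': X -> idX', X' -> @TX' | ;yX' | ε


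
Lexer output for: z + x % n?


Scan left to right, longest-match per lexeme
Tokens: ID(z), OP(+), ID(x), OP(%), ID(n)


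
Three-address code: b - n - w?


Break into single-operator statements:
t1 = b - n
t2 = t1 - w


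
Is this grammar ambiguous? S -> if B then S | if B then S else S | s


dangling else: 'if B then if B then s else s' parses two ways
Ambiguous


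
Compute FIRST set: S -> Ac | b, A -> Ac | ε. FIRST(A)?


Per alternative of A: FIRST(Ac) = {c}; FIRST(ε) = {ε}
FIRST(A) = {c, ε}


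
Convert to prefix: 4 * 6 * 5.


left-to-right (same/higher precedence on left): tree is (* (* 4 6) 5)
Prefix: * * 4 6 5


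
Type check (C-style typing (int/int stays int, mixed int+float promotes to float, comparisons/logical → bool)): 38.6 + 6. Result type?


Operand types: float + int
Rule: mixed int/float promotes to float; int/int stays int
Result type: float


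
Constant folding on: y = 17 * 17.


17 * 17 = 289 at compile time
Optimized: y = 289


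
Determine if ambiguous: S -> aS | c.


right-linear, alternatives start with distinct terminals 'a' vs 'c': unique leftmost derivation
Unambiguous


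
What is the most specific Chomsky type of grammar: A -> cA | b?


Right-linear: every RHS is a terminal or a terminal followed by one nonterminal
Classification: Type 3 (Regular)


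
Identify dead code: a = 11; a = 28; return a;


first assignment to a is overwritten before any read
Dead: 'a = 11'


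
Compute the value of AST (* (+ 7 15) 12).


Evaluate inner: (+ 7 15) = 22
Evaluate root: (* 22 12) = 264
Result: 264


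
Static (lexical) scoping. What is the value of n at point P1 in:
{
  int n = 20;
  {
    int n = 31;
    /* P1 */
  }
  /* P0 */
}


n declared in the same block as P1
n = 31


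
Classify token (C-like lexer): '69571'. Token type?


Pattern: digits only
Type: INTEGER_LITERAL


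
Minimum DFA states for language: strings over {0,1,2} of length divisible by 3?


Track length mod 3: states 0..2, accept at 0
Minimal DFA: 3 states


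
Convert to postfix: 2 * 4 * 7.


Left to right (same or higher precedence on left)
Postfix: 2 4 * 7 *


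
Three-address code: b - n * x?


Break into single-operator statements:
t1 = n * x
t2 = b - t1


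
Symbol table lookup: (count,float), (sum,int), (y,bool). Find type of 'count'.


Lookup 'count' → type float


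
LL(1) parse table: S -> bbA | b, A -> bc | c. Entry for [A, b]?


For [A, b]: 'b' ∈ FIRST(bc)
Entry: A -> bc


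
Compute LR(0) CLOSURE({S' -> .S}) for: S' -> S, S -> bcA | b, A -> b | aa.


Start: S' -> .S
For each item with dot before a nonterminal B, add B -> .γ for every B-production
Closure: [S' -> .S, S -> .bcA, S -> .b]


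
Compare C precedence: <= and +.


'+' is additive (level 9); '<=' is relational (level 7)
Higher level binds tighter
'+' has higher precedence than '<='


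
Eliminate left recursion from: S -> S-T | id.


Left-recursive alternatives: S-T; non-recursive: id
Introduce S': S -> idS', S' -> -TS' | ε


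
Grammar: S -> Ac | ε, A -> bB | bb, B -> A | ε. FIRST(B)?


Per alternative of B: FIRST(A) = {b}; FIRST(ε) = {ε}
FIRST(B) = {b, ε}


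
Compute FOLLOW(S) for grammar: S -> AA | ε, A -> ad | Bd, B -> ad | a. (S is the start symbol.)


$ ∈ FOLLOW(S). For each A -> αBβ: add FIRST(β)\{ε} to FOLLOW(B); if β nullable, add FOLLOW(A).
FOLLOW(S) = {$}


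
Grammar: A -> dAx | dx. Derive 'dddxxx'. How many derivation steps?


Derivation: A => dAx => ddAxx => dddxxx
Steps: 3


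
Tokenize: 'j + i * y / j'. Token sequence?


Scan left to right, longest-match per lexeme
Tokens: ID(j), OP(+), ID(i), OP(*), ID(y), OP(/), ID(j)


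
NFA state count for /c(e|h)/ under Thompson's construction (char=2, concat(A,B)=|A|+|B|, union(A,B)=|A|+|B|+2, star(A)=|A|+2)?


Syntax tree has 3 char leaf(s), 1 union(s), 0 star(s)
chars contribute 3×2 = 6; each union adds +2; each star adds +2
Total: 6 + 2 + 0 = 8 states


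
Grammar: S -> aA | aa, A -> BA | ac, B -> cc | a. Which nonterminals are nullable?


A nonterminal is nullable iff some alternative derives ε (directly, or every symbol in it is nullable)
Nullable: {}


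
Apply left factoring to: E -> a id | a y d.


Common prefix: 'a'
Factored: E -> a E', E' -> id | y d


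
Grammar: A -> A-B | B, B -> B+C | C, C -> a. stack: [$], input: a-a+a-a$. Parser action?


no handle on stack; shift 'a'
Action: shift


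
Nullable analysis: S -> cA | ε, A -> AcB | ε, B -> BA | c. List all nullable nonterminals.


A nonterminal is nullable iff some alternative derives ε (directly, or every symbol in it is nullable)
Nullable: {A, S}


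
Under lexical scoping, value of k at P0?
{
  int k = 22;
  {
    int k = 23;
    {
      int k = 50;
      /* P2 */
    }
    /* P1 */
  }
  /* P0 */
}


k declared in the same block as P0
k = 22


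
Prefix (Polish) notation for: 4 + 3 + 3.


left-to-right (same/higher precedence on left): tree is (+ (+ 4 3) 3)
Prefix: + + 4 3 3


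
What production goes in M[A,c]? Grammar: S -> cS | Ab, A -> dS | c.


For [A, c]: 'c' ∈ FIRST(c)
Entry: A -> c


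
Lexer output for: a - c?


Scan left to right, longest-match per lexeme
Tokens: ID(a), OP(-), ID(c)


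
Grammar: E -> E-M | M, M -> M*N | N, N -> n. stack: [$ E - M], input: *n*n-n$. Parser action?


'*' can extend M; shift to build M -> M*N
Action: shift


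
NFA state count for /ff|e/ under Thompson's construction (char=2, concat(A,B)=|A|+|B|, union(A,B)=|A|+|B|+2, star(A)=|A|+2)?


Syntax tree has 3 char leaf(s), 1 union(s), 0 star(s)
chars contribute 3×2 = 6; each union adds +2; each star adds +2
Total: 6 + 2 + 0 = 8 states


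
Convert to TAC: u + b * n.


Break into single-operator statements:
t1 = b * n
t2 = u + t1


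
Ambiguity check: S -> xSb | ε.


balanced x^n…b^n: each string has a unique parse
Unambiguous


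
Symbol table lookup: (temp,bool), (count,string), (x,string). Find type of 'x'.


Lookup 'x' → type string


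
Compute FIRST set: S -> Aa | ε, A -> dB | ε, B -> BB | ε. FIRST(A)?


Per alternative of A: FIRST(dB) = {d}; FIRST(ε) = {ε}
FIRST(A) = {d, ε}


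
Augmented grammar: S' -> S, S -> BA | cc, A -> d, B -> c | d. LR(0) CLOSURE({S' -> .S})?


Start: S' -> .S
For each item with dot before a nonterminal B, add B -> .γ for every B-production
Closure: [S' -> .S, S -> .BA, S -> .cc, B -> .c, B -> .d]


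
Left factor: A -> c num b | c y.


Common prefix: 'c'
Factored: A -> c A', A' -> num b | y


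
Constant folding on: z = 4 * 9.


4 * 9 = 36 at compile time
Optimized: z = 36


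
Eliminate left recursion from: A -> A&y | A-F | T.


Left-recursive alternatives: A&y, A-F; non-recursive: T
Introduce A': A -> TA', A' -> &yA' | -FA' | ε


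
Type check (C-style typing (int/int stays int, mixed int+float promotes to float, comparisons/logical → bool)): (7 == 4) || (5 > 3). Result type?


Operand types: bool || bool
Rule: logical operators take bool operands and yield bool
Result type: bool


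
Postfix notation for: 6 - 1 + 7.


Left to right (same or higher precedence on left)
Postfix: 6 1 - 7 +


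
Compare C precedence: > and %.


'%' is multiplicative (level 10); '>' is relational (level 7)
Higher level binds tighter
'%' has higher precedence than '>'


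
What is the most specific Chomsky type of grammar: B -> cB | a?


Right-linear: every RHS is a terminal or a terminal followed by one nonterminal
Classification: Type 3 (Regular)


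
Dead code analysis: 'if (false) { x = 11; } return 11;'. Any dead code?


condition is constant false, so the whole block is unreachable
Dead: 'if (false) { x = 11; }'


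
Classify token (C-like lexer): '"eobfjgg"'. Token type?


Pattern: double-quoted sequence
Type: STRING_LITERAL


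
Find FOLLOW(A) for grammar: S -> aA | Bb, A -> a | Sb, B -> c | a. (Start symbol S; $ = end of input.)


$ ∈ FOLLOW(S). For each A -> αBβ: add FIRST(β)\{ε} to FOLLOW(B); if β nullable, add FOLLOW(A).
FOLLOW(A) = {$, b}


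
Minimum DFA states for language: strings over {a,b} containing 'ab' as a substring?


KMP-style automaton: 2 progress states + 1 absorbing accept = 3
Minimal DFA: 3 states


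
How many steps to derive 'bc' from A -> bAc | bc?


Derivation: A => bc
Steps: 1


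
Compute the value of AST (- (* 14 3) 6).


Evaluate inner: (* 14 3) = 42
Evaluate root: (- 42 6) = 36
Result: 36


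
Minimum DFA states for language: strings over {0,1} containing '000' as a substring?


KMP-style automaton: 3 progress states + 1 absorbing accept = 4
Minimal DFA: 4 states


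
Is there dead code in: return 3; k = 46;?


statement follows a return and is unreachable
Dead: 'k = 46'


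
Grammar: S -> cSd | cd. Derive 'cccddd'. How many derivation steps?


Derivation: S => cSd => ccSdd => cccddd
Steps: 3


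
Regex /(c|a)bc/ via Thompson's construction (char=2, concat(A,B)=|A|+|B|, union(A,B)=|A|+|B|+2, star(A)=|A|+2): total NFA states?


Syntax tree has 4 char leaf(s), 1 union(s), 0 star(s)
chars contribute 4×2 = 8; each union adds +2; each star adds +2
Total: 8 + 2 + 0 = 10 states


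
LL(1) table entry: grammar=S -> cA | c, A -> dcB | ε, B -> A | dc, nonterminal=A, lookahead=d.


For [A, d]: 'd' ∈ FIRST(dcB)
Entry: A -> dcB


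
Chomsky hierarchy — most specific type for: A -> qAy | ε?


Single nonterminal LHS, but q^n y^n is not regular
Classification: Type 2 (Context-Free)


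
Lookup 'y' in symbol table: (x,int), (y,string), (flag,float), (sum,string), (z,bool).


Lookup 'y' → type string


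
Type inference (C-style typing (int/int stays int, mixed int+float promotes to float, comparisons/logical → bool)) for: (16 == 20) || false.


Operand types: bool || bool
Rule: logical operators take bool operands and yield bool
Result type: bool


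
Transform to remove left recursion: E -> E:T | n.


Left-recursive alternatives: E:T; non-recursive: n
Introduce E': E -> nE', E' -> :TE' | ε


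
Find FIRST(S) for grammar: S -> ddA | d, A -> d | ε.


Per alternative of S: FIRST(ddA) = {d}; FIRST(d) = {d}
FIRST(S) = {d}


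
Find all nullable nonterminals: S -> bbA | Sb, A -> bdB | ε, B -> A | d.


A nonterminal is nullable iff some alternative derives ε (directly, or every symbol in it is nullable)
Nullable: {A, B}


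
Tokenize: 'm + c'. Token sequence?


Scan left to right, longest-match per lexeme
Tokens: ID(m), OP(+), ID(c)


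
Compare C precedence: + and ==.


'+' is additive (level 9); '==' is equality (level 6)
Higher level binds tighter
'+' has higher precedence than '=='


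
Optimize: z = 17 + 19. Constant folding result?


17 + 19 = 36 at compile time
Optimized: z = 36


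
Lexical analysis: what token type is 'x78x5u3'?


Pattern: letter/underscore followed by alphanumerics, not a keyword
Type: IDENTIFIER


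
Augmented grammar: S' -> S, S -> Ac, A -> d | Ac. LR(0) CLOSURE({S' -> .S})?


Start: S' -> .S
For each item with dot before a nonterminal B, add B -> .γ for every B-production
Closure: [S' -> .S, S -> .Ac, A -> .d, A -> .Ac]


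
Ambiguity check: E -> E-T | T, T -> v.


precedence layered via separate nonterminal T: deterministic
Unambiguous


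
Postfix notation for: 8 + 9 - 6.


Left to right (same or higher precedence on left)
Postfix: 8 9 + 6 -


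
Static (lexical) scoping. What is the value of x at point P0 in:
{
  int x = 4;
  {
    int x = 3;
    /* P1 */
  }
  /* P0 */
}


x declared in the same block as P0
x = 4


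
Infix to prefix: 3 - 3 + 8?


left-to-right (same/higher precedence on left): tree is (+ (- 3 3) 8)
Prefix: + - 3 3 8


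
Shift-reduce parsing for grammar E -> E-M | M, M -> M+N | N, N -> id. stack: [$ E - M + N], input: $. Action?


handle 'M+N' on top
Action: reduce (M -> M+N)


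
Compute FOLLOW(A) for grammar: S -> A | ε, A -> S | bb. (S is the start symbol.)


$ ∈ FOLLOW(S). For each A -> αBβ: add FIRST(β)\{ε} to FOLLOW(B); if β nullable, add FOLLOW(A).
FOLLOW(A) = {$}


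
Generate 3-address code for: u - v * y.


Break into single-operator statements:
t1 = v * y
t2 = u - t1


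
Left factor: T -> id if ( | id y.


Common prefix: 'id'
Factored: T -> id T', T' -> if ( | y


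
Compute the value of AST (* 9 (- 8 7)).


Evaluate inner: (- 8 7) = 1
Evaluate root: (* 9 1) = 9
Result: 9


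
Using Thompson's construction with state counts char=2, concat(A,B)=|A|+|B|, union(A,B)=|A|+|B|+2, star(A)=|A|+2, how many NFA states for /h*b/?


Syntax tree has 2 char leaf(s), 0 union(s), 1 star(s)
chars contribute 2×2 = 4; each union adds +2; each star adds +2
Total: 4 + 0 + 2 = 6 states


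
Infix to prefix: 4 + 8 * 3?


'*' binds tighter: tree is (+ 4 (* 8 3))
Prefix: + 4 * 8 3


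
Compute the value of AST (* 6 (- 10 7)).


Evaluate inner: (- 10 7) = 3
Evaluate root: (* 6 3) = 18
Result: 18


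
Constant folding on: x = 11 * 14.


11 * 14 = 154 at compile time
Optimized: x = 154


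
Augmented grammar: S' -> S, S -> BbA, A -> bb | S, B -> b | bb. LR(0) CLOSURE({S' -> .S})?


Start: S' -> .S
For each item with dot before a nonterminal B, add B -> .γ for every B-production
Closure: [S' -> .S, S -> .BbA, B -> .b, B -> .bb]


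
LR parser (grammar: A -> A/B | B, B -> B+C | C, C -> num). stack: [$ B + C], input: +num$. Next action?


handle 'B+C' on top
Action: reduce (B -> B+C)


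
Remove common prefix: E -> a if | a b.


Common prefix: 'a'
Factored: E -> a E', E' -> if | b


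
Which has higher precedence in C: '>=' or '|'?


'>=' is relational (level 7); '|' is bitwise OR (level 3)
Higher level binds tighter
'>=' has higher precedence than '|'


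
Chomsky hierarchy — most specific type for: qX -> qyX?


LHS has context (more than one symbol) and |LHS| ≤ |RHS|
Classification: Type 1 (Context-Sensitive)


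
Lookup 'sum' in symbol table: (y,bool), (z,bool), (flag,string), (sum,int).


Lookup 'sum' → type int


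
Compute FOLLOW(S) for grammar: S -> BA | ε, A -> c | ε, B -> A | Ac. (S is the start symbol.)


$ ∈ FOLLOW(S). For each A -> αBβ: add FIRST(β)\{ε} to FOLLOW(B); if β nullable, add FOLLOW(A).
FOLLOW(S) = {$}


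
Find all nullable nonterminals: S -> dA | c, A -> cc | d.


A nonterminal is nullable iff some alternative derives ε (directly, or every symbol in it is nullable)
Nullable: {}


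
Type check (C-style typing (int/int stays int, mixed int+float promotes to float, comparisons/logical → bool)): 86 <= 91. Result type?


Operand types: int <= int
Rule: comparison yields bool
Result type: bool


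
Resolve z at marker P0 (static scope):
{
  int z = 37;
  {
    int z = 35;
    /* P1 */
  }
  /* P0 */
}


z declared in the same block as P0
z = 37


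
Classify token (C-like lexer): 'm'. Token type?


Pattern: letter/underscore followed by alphanumerics, not a keyword
Type: IDENTIFIER


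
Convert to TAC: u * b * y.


Break into single-operator statements:
t1 = u * b
t2 = t1 * y


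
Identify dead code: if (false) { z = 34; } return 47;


condition is constant false, so the whole block is unreachable
Dead: 'if (false) { z = 34; }'


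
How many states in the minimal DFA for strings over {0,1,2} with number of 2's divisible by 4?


Track (count of 2) mod 4: states 0..3, accept at 0
Minimal DFA: 4 states


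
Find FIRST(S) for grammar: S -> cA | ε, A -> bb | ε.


Per alternative of S: FIRST(cA) = {c}; FIRST(ε) = {ε}
FIRST(S) = {c, ε}


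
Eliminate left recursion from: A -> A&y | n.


Left-recursive alternatives: A&y; non-recursive: n
Introduce A': A -> nA', A' -> &yA' | ε


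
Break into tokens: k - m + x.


Scan left to right, longest-match per lexeme
Tokens: ID(k), OP(-), ID(m), OP(+), ID(x)


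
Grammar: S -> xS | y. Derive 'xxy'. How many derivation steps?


Derivation: S => xS => xxS => xxy
Steps: 3


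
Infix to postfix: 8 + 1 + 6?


Left to right (same or higher precedence on left)
Postfix: 8 1 + 6 +


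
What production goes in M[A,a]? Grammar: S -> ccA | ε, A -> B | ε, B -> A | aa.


For [A, a]: 'a' ∈ FIRST(B)
Entry: A -> B


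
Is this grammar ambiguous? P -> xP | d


right-linear, alternatives start with distinct terminals 'x' vs 'd': unique leftmost derivation
Unambiguous


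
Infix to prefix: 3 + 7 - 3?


left-to-right (same/higher precedence on left): tree is (- (+ 3 7) 3)
Prefix: - + 3 7 3


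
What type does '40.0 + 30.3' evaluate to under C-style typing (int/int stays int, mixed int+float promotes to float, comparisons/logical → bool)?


Operand types: float + float
Rule: mixed int/float promotes to float; int/int stays int
Result type: float


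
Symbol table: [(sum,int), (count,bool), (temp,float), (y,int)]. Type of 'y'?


Lookup 'y' → type int


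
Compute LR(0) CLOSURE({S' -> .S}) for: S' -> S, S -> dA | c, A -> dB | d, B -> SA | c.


Start: S' -> .S
For each item with dot before a nonterminal B, add B -> .γ for every B-production
Closure: [S' -> .S, S -> .dA, S -> .c]


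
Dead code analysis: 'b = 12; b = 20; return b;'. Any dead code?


first assignment to b is overwritten before any read
Dead: 'b = 12'


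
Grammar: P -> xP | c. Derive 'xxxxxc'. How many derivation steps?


Derivation: P => xP => xxP => xxxP => xxxxP => xxxxxP => xxxxxc
Steps: 6


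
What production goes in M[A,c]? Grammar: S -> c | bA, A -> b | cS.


For [A, c]: 'c' ∈ FIRST(cS)
Entry: A -> cS


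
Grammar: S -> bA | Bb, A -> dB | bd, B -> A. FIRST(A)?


Per alternative of A: FIRST(dB) = {d}; FIRST(bd) = {b}
FIRST(A) = {b, d}


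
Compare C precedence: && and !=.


'!=' is equality (level 6); '&&' is logical AND (level 2)
Higher level binds tighter
'!=' has higher precedence than '&&'


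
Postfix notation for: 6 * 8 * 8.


Left to right (same or higher precedence on left)
Postfix: 6 8 * 8 *


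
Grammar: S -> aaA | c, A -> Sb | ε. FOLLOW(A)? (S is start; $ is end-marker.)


$ ∈ FOLLOW(S). For each A -> αBβ: add FIRST(β)\{ε} to FOLLOW(B); if β nullable, add FOLLOW(A).
FOLLOW(A) = {$, b}


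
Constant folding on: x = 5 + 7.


5 + 7 = 12 at compile time
Optimized: x = 12


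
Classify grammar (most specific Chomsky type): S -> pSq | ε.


Single nonterminal LHS, but p^n q^n is not regular
Classification: Type 2 (Context-Free)


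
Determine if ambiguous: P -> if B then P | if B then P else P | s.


dangling else: 'if B then if B then s else s' parses two ways
Ambiguous


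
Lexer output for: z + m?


Scan left to right, longest-match per lexeme
Tokens: ID(z), OP(+), ID(m)


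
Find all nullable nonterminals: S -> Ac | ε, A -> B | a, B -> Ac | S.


A nonterminal is nullable iff some alternative derives ε (directly, or every symbol in it is nullable)
Nullable: {A, B, S}


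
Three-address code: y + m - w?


Break into single-operator statements:
t1 = y + m
t2 = t1 - w


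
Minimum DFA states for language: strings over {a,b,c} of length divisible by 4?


Track length mod 4: states 0..3, accept at 0
Minimal DFA: 4 states


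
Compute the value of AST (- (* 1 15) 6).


Evaluate inner: (* 1 15) = 15
Evaluate root: (- 15 6) = 9
Result: 9


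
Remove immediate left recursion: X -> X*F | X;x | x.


Left-recursive alternatives: X*F, X;x; non-recursive: x
Introduce X': X -> xX', X' -> *FX' | ;xX' | ε


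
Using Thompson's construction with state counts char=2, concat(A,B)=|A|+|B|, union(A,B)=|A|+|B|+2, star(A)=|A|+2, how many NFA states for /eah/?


Syntax tree has 3 char leaf(s), 0 union(s), 0 star(s)
chars contribute 3×2 = 6; each union adds +2; each star adds +2
Total: 6 + 0 + 0 = 6 states


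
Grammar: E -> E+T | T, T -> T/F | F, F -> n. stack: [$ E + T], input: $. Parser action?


handle 'E+T' on top; lookahead ∈ FOLLOW(E) = {+, $}
Action: reduce (E -> E+T)


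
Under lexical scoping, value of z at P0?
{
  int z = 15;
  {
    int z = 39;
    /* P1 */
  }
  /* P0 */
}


z declared in the same block as P0
z = 15


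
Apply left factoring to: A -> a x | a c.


Common prefix: 'a'
Factored: A -> a A', A' -> x | c


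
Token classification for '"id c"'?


Pattern: double-quoted sequence
Type: STRING_LITERAL


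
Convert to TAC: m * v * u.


Break into single-operator statements:
t1 = m * v
t2 = t1 * u


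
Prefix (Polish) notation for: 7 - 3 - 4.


left-to-right (same/higher precedence on left): tree is (- (- 7 3) 4)
Prefix: - - 7 3 4


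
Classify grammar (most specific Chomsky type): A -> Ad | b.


Left-linear: every RHS is a terminal or one nonterminal followed by a terminal
Classification: Type 3 (Regular)


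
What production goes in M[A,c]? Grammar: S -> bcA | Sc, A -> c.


For [A, c]: 'c' ∈ FIRST(c)
Entry: A -> c


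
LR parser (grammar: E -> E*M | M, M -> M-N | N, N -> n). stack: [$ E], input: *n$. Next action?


shift '*' to continue E -> E*M
Action: shift


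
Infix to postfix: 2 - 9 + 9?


Left to right (same or higher precedence on left)
Postfix: 2 9 - 9 +


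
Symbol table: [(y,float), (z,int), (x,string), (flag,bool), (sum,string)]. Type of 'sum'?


Lookup 'sum' → type string


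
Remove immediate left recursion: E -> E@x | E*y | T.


Left-recursive alternatives: E@x, E*y; non-recursive: T
Introduce E': E -> TE', E' -> @xE' | *yE' | ε


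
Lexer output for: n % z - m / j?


Scan left to right, longest-match per lexeme
Tokens: ID(n), OP(%), ID(z), OP(-), ID(m), OP(/), ID(j)


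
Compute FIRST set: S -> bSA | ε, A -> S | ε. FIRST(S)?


Per alternative of S: FIRST(bSA) = {b}; FIRST(ε) = {ε}
FIRST(S) = {b, ε}


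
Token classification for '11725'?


Pattern: digits only
Type: INTEGER_LITERAL


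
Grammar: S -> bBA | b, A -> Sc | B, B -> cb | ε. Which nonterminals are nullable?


A nonterminal is nullable iff some alternative derives ε (directly, or every symbol in it is nullable)
Nullable: {A, B}


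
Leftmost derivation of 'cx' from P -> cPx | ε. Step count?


Derivation: P => cPx => cx
Steps: 2


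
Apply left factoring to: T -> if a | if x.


Common prefix: 'if'
Factored: T -> if T', T' -> a | x


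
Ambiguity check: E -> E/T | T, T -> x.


precedence layered via separate nonterminal T: deterministic
Unambiguous


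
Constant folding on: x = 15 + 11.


15 + 11 = 26 at compile time
Optimized: x = 26


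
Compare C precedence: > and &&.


'>' is relational (level 7); '&&' is logical AND (level 2)
Higher level binds tighter
'>' has higher precedence than '&&'


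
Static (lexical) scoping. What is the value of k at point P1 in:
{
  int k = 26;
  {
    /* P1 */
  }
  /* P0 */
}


P1's block does not declare k; resolves to the enclosing declaration at depth 0
k = 26


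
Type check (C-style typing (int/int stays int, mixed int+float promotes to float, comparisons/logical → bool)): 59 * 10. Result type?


Operand types: int * int
Rule: mixed int/float promotes to float; int/int stays int
Result type: int


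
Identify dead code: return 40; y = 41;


statement follows a return and is unreachable
Dead: 'y = 41'


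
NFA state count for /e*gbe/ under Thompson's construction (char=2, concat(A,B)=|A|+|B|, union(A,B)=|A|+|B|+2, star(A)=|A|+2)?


Syntax tree has 4 char leaf(s), 0 union(s), 1 star(s)
chars contribute 4×2 = 8; each union adds +2; each star adds +2
Total: 8 + 0 + 2 = 10 states


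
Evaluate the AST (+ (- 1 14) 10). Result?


Evaluate inner: (- 1 14) = -13
Evaluate root: (+ -13 10) = -3
Result: -3


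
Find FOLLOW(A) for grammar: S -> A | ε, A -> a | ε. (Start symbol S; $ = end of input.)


$ ∈ FOLLOW(S). For each A -> αBβ: add FIRST(β)\{ε} to FOLLOW(B); if β nullable, add FOLLOW(A).
FOLLOW(A) = {$}


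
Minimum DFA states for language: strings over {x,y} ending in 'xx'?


Track the longest suffix of input matching a prefix of 'xx': 3 classes (prefixes of length 0..2)
Minimal DFA: 3 states


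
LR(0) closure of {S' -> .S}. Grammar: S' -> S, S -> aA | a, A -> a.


Start: S' -> .S
For each item with dot before a nonterminal B, add B -> .γ for every B-production
Closure: [S' -> .S, S -> .aA, S -> .a]


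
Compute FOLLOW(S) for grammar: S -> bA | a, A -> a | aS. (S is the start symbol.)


$ ∈ FOLLOW(S). For each A -> αBβ: add FIRST(β)\{ε} to FOLLOW(B); if β nullable, add FOLLOW(A).
FOLLOW(S) = {$}


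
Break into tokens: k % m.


Scan left to right, longest-match per lexeme
Tokens: ID(k), OP(%), ID(m)


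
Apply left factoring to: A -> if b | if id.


Common prefix: 'if'
Factored: A -> if A', A' -> b | id


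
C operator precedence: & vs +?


'+' is additive (level 9); '&' is bitwise AND (level 5)
Higher level binds tighter
'+' has higher precedence than '&'


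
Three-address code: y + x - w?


Break into single-operator statements:
t1 = y + x
t2 = t1 - w


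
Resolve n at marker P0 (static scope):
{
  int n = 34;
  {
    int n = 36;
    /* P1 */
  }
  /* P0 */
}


n declared in the same block as P0
n = 34


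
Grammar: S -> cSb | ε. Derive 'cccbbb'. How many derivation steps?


Derivation: S => cSb => ccSbb => cccSbbb => cccbbb
Steps: 4


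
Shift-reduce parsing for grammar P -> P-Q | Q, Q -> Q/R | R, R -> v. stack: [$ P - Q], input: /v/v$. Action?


'/' can extend Q; shift to build Q -> Q/R
Action: shift


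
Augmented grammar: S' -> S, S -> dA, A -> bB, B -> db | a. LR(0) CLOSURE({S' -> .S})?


Start: S' -> .S
For each item with dot before a nonterminal B, add B -> .γ for every B-production
Closure: [S' -> .S, S -> .dA]


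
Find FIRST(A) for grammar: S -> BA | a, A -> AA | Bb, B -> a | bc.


Per alternative of A: FIRST(AA) = {a, b}; FIRST(Bb) = {a, b}
FIRST(A) = {a, b}


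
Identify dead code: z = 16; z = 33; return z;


first assignment to z is overwritten before any read
Dead: 'z = 16'


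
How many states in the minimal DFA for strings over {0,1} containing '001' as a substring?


KMP-style automaton: 3 progress states + 1 absorbing accept = 4
Minimal DFA: 4 states


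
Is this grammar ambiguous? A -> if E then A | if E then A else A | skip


dangling else: 'if E then if E then skip else skip' parses two ways
Ambiguous


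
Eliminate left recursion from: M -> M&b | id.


Left-recursive alternatives: M&b; non-recursive: id
Introduce M': M -> idM', M' -> &bM' | ε


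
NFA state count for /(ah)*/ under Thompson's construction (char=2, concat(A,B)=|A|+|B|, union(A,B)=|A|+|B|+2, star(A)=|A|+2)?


Syntax tree has 2 char leaf(s), 0 union(s), 1 star(s)
chars contribute 2×2 = 4; each union adds +2; each star adds +2
Total: 4 + 0 + 2 = 6 states


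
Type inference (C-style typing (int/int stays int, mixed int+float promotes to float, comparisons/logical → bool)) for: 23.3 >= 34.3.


Operand types: float >= float
Rule: comparison yields bool
Result type: bool


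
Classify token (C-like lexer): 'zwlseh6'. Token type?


Pattern: letter/underscore followed by alphanumerics, not a keyword
Type: IDENTIFIER


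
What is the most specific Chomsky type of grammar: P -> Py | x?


Left-linear: every RHS is a terminal or one nonterminal followed by a terminal
Classification: Type 3 (Regular)


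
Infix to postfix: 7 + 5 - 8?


Left to right (same or higher precedence on left)
Postfix: 7 5 + 8 -


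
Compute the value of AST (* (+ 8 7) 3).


Evaluate inner: (+ 8 7) = 15
Evaluate root: (* 15 3) = 45
Result: 45


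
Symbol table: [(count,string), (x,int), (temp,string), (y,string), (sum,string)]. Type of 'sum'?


Lookup 'sum' → type string


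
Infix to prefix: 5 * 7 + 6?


left-to-right (same/higher precedence on left): tree is (+ (* 5 7) 6)
Prefix: + * 5 7 6


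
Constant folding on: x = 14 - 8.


14 - 8 = 6 at compile time
Optimized: x = 6


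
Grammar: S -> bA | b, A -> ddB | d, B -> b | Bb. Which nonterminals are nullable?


A nonterminal is nullable iff some alternative derives ε (directly, or every symbol in it is nullable)
Nullable: {}


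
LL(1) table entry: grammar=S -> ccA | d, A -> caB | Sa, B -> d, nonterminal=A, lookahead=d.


For [A, d]: 'd' ∈ FIRST(Sa)
Entry: A -> Sa


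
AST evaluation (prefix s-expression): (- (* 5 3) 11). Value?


Evaluate inner: (* 5 3) = 15
Evaluate root: (- 15 11) = 4
Result: 4
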